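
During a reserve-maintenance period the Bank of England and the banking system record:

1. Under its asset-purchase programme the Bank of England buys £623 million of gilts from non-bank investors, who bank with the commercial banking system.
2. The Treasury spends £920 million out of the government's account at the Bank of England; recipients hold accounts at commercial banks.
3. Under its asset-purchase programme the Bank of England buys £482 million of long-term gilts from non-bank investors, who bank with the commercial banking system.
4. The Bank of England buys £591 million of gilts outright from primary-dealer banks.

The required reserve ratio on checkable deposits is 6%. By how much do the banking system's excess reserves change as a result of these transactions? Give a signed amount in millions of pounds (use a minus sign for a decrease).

Asset purchase (from non-banks) £623 million: reserves +£623M, deposits +£623M.
Government spending £920 million: reserves +£920M, deposits +£920M.
Asset purchase (from non-banks) £482 million: reserves +£482M, deposits +£482M.
OMO purchase (from banks) £591 million: reserves +£591M, deposits 0.
Totals: Δreserves = +£2616M, Δdeposits = +£2025M.
Δrequired reserves = 6% × +£2025M = +£121.5M.
Δexcess reserves = Δreserves − Δrequired = +£2616M − (+£121.5M) = +£2494.5 million.

+£2494.5 million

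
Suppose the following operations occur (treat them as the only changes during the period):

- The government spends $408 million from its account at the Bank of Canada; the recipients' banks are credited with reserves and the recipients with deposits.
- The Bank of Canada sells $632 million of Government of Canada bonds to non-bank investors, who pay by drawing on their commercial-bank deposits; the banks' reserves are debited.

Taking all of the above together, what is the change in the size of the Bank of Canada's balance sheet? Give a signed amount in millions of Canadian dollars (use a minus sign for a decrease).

-$632 million

Bank of Canada balance sheet:
  Assets:      Securities −$632M
  Liabilities: Bank reserves −$224M, Government deposits −$408M
Commercial banking system:
  Assets:      Reserves at CB −$224M
  Liabilities: Checkable deposits −$224M
Change in total Bank of Canada assets = -$632 million.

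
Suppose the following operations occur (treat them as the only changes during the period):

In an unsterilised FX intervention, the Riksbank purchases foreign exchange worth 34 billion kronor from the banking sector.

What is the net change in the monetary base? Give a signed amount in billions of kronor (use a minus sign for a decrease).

+34 billion

FX purchase 34 billion kronor: Riksbank balance sheet expands → +34B.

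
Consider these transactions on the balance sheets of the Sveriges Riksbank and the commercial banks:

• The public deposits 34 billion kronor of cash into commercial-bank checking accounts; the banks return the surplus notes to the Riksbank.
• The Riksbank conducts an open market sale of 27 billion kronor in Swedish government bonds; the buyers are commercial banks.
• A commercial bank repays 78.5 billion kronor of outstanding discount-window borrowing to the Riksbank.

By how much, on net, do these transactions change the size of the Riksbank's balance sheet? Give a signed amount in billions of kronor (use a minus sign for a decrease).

-105.5 billion

Riksbank balance sheet:
  Assets:      Securities −27B, Loans to banks −78.5B
  Liabilities: Bank reserves −71.5B, Currency in circulation −34B
Commercial banking system:
  Assets:      Reserves at CB −71.5B, Securities +27B
  Liabilities: Checkable deposits +34B, Borrowings from CB −78.5B
Change in total Riksbank assets = -105.5 billion.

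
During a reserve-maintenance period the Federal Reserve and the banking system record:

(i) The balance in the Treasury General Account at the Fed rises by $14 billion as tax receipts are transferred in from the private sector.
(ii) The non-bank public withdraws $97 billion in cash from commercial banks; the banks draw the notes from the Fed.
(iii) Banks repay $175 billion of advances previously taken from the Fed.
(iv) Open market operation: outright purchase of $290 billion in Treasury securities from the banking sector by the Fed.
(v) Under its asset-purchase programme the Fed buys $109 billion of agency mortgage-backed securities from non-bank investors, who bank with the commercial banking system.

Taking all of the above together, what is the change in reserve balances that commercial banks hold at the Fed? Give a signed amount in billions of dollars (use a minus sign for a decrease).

+$113 billion

Government account inflow $14 billion: funds move from bank reserves into the government account → −$14B.
Currency withdrawal $97 billion: banks swap reserves for currency → −$97B.
Discount-window repayment $175 billion: repayment is debited from reserves → −$175B.
OMO purchase (from banks) $290 billion: the Fed pays by crediting reserve accounts → +$290B.
Asset purchase (from non-banks) $109 billion: the Fed pays by crediting reserve accounts → +$109B.
Net: −14 − 97 − 175 + 290 + 109 = +$113 billion.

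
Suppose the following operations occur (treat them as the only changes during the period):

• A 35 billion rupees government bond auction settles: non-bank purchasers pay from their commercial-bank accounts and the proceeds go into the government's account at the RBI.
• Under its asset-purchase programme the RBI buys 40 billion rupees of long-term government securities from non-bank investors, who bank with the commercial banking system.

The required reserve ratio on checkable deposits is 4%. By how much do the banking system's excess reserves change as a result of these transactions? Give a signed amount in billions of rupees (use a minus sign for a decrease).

+4.8 billion

Government account inflow 35 billion rupees: reserves −35B, deposits −35B.
Asset purchase (from non-banks) 40 billion rupees: reserves +40B, deposits +40B.
Totals: Δreserves = +5B, Δdeposits = +5B.
Δrequired reserves = 4% × +5B = +0.2B.
Δexcess reserves = Δreserves − Δrequired = +5B − (+0.2B) = +4.8 billion.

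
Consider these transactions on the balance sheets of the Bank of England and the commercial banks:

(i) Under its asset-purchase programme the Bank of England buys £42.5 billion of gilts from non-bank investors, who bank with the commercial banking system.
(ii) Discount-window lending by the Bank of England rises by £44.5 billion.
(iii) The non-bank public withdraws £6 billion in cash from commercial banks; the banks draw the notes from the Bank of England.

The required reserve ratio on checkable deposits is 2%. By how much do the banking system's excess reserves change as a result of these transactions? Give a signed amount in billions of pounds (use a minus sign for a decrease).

Asset purchase (from non-banks) £42.5 billion: reserves +£42.5B, deposits +£42.5B.
Discount-window loan £44.5 billion: reserves +£44.5B, deposits 0.
Currency withdrawal £6 billion: reserves −£6B, deposits −£6B.
Totals: Δreserves = +£81B, Δdeposits = +£36.5B.
Δrequired reserves = 2% × +£36.5B = +£0.73B.
Δexcess reserves = Δreserves − Δrequired = +£81B − (+£0.73B) = +£80.27 billion.

+£80.27 billion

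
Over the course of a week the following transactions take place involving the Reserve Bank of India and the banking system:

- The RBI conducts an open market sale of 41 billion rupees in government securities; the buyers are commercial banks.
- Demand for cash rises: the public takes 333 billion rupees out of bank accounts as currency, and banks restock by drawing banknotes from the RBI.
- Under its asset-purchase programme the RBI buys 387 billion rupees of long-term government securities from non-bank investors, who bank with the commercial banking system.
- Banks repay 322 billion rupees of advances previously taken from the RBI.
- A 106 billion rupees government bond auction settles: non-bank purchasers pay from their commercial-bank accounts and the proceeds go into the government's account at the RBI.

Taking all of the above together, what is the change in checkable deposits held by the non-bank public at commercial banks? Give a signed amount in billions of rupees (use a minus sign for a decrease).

RBI balance sheet:
  Assets:      Securities +346B, Loans to banks −322B
  Liabilities: Bank reserves −415B, Currency in circulation +333B, Government deposits +106B
Commercial banking system:
  Assets:      Reserves at CB −415B, Securities +41B
  Liabilities: Checkable deposits −52B, Borrowings from CB −322B
So the change in checkable deposits held by the non-bank public at commercial banks is -52 billion.

-52 billion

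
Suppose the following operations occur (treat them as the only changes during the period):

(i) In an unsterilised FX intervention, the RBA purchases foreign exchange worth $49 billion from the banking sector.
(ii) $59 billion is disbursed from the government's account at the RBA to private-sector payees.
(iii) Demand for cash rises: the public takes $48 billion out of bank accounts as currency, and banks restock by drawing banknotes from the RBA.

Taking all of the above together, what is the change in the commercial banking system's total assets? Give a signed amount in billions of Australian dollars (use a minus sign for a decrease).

FX purchase $49 billion: just an asset swap on bank balance sheets → 0.
Government spending $59 billion: bank balance sheets expand → +$59B.
Currency withdrawal $48 billion: bank balance sheets shrink → −$48B.
Net: 0 + 59 − 48 = +$11 billion.

+$11 billion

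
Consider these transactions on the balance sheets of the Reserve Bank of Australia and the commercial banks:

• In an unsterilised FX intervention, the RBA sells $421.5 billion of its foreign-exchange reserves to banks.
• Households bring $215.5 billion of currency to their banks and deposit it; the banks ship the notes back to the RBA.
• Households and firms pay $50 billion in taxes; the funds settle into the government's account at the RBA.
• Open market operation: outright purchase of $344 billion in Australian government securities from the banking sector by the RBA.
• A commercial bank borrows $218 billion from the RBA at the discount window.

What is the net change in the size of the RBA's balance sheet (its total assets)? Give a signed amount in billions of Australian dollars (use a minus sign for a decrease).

+$140.5 billion

FX sale $421.5 billion: an RBA asset is shed → −$421.5B.
Currency deposit $215.5 billion: only the composition of liabilities changes → 0.
Government account inflow $50 billion: only the composition of liabilities changes → 0.
OMO purchase (from banks) $344 billion: an RBA asset is acquired → +$344B.
Discount-window loan $218 billion: an RBA asset is acquired → +$218B.
Net: −421.5 + 0 + 0 + 344 + 218 = +$140.5 billion.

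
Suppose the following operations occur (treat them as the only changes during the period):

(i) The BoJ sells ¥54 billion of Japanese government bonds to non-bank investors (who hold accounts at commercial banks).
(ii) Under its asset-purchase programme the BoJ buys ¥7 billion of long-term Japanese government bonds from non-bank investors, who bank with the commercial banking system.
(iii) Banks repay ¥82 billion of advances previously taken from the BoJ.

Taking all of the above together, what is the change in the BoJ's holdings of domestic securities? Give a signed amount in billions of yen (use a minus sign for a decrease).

Asset sale (to non-banks) ¥54 billion: securities removed from the BoJ's portfolio → −¥54B.
Asset purchase (from non-banks) ¥7 billion: securities added to the BoJ's portfolio → +¥7B.
Discount-window repayment ¥82 billion: the BoJ's securities portfolio is untouched → 0.
Net: −54 + 7 + 0 = -¥47 billion.

-¥47 billion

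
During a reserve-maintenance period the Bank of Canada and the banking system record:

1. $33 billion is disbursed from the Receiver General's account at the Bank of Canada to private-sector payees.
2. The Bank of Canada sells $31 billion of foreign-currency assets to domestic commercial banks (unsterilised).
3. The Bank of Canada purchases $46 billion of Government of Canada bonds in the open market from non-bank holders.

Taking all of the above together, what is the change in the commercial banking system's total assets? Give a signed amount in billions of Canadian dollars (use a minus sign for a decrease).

Government spending $33 billion: bank balance sheets expand → +$33B.
FX sale $31 billion: just an asset swap on bank balance sheets → 0.
Asset purchase (from non-banks) $46 billion: bank balance sheets expand → +$46B.
Net: 33 + 0 + 46 = +$79 billion.

+$79 billion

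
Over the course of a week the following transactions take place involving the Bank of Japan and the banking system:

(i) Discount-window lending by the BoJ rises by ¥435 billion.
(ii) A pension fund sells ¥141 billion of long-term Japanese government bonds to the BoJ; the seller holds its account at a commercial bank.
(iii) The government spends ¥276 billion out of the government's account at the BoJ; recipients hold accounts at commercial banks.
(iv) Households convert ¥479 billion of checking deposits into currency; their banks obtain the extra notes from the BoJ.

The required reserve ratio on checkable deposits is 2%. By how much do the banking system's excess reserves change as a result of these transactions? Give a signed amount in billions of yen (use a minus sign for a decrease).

Discount-window loan ¥435 billion: reserves +¥435B, deposits 0.
Asset purchase (from non-banks) ¥141 billion: reserves +¥141B, deposits +¥141B.
Government spending ¥276 billion: reserves +¥276B, deposits +¥276B.
Currency withdrawal ¥479 billion: reserves −¥479B, deposits −¥479B.
Totals: Δreserves = +¥373B, Δdeposits = −¥62B.
Δrequired reserves = 2% × −¥62B = −¥1.24B.
Δexcess reserves = Δreserves − Δrequired = +¥373B − (−¥1.24B) = +¥374.24 billion.

+¥374.24 billion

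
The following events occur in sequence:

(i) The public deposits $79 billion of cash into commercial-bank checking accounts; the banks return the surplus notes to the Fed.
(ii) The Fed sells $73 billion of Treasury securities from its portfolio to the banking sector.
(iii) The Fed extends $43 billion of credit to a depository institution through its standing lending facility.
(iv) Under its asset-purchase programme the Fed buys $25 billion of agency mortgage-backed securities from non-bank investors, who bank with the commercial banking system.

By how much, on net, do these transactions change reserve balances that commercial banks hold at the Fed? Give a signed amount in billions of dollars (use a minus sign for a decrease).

Currency deposit $79 billion: returned notes are swapped for reserve credit → +$79B.
OMO sale (to banks) $73 billion: the buying banks pay out of their reserve balances → −$73B.
Discount-window loan $43 billion: the loan is credited to the bank's reserve account → +$43B.
Asset purchase (from non-banks) $25 billion: the Fed pays by crediting reserve accounts → +$25B.
Net: 79 − 73 + 43 + 25 = +$74 billion.

+$74 billion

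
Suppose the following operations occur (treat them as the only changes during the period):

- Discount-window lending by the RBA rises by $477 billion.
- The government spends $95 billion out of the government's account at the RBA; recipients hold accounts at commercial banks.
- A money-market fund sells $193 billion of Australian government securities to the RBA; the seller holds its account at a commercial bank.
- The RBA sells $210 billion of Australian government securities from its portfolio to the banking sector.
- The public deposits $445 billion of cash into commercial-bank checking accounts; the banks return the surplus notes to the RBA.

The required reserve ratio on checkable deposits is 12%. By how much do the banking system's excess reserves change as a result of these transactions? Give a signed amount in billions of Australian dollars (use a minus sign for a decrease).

+$912.04 billion

Discount-window loan $477 billion: reserves +$477B, deposits 0.
Government spending $95 billion: reserves +$95B, deposits +$95B.
Asset purchase (from non-banks) $193 billion: reserves +$193B, deposits +$193B.
OMO sale (to banks) $210 billion: reserves −$210B, deposits 0.
Currency deposit $445 billion: reserves +$445B, deposits +$445B.
Totals: Δreserves = +$1000B, Δdeposits = +$733B.
Δrequired reserves = 12% × +$733B = +$87.96B.
Δexcess reserves = Δreserves − Δrequired = +$1000B − (+$87.96B) = +$912.04 billion.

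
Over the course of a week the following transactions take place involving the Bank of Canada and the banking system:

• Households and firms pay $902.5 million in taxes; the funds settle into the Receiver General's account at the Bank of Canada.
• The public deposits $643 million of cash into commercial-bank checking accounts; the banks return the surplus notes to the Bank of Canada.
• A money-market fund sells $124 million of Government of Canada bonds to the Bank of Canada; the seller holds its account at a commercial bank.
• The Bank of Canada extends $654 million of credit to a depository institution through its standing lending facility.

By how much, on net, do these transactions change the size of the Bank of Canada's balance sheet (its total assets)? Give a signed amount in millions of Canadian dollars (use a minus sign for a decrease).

+$778 million

Government account inflow $902.5 million: only the composition of liabilities changes → 0.
Currency deposit $643 million: only the composition of liabilities changes → 0.
Asset purchase (from non-banks) $124 million: a Bank of Canada asset is acquired → +$124M.
Discount-window loan $654 million: a Bank of Canada asset is acquired → +$654M.
Net: 0 + 0 + 124 + 654 = +$778 million.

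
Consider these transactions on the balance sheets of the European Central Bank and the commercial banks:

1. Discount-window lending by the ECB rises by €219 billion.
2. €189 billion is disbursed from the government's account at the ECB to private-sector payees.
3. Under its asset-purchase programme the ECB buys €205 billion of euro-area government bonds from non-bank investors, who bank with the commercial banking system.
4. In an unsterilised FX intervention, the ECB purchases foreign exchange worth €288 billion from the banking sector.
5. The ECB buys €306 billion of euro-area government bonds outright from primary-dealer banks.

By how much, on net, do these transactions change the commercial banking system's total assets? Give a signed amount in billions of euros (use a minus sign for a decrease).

+€613 billion

Discount-window loan €219 billion: bank balance sheets expand → +€219B.
Government spending €189 billion: bank balance sheets expand → +€189B.
Asset purchase (from non-banks) €205 billion: bank balance sheets expand → +€205B.
FX purchase €288 billion: just an asset swap on bank balance sheets → 0.
OMO purchase (from banks) €306 billion: just an asset swap on bank balance sheets → 0.
Net: 219 + 189 + 205 + 0 + 0 = +€613 billion.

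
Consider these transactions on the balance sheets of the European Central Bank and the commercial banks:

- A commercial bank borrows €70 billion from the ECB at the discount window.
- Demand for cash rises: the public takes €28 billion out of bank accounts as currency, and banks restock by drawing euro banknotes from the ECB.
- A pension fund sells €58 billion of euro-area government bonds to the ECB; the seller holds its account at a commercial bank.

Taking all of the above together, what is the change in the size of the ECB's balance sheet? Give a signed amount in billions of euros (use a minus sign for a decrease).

ECB balance sheet:
  Assets:      Securities +€58B, Loans to banks +€70B
  Liabilities: Bank reserves +€100B, Currency in circulation +€28B
Change in total ECB assets = +€128 billion.

+€128 billion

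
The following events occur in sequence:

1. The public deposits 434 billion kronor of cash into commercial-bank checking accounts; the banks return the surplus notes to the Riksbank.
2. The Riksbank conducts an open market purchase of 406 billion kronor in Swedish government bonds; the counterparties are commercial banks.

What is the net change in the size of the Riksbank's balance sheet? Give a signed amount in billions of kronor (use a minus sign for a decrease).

+406 billion

Currency deposit 434 billion kronor: only the composition of liabilities changes → 0.
OMO purchase (from banks) 406 billion kronor: a Riksbank asset is acquired → +406B.
Net: 0 + 406 = +406 billion.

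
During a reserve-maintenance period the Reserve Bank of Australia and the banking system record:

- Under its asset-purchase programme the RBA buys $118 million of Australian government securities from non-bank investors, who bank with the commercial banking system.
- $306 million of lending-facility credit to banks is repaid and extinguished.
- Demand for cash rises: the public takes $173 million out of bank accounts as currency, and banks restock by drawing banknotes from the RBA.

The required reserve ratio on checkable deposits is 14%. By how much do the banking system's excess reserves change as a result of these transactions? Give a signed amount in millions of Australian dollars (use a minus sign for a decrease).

-$353.3 million

Asset purchase (from non-banks) $118 million: reserves +$118M, deposits +$118M.
Discount-window repayment $306 million: reserves −$306M, deposits 0.
Currency withdrawal $173 million: reserves −$173M, deposits −$173M.
Totals: Δreserves = −$361M, Δdeposits = −$55M.
Δrequired reserves = 14% × −$55M = −$7.7M.
Δexcess reserves = Δreserves − Δrequired = −$361M − (−$7.7M) = -$353.3 million.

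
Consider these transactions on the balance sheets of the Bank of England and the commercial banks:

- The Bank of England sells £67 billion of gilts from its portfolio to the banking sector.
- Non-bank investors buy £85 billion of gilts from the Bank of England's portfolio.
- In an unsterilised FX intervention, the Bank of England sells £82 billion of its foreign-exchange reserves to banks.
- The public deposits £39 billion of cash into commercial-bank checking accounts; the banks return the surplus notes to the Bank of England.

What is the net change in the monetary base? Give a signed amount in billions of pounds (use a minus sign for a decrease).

-£234 billion

Bank of England balance sheet:
  Assets:      Securities −£152B, Foreign assets −£82B
  Liabilities: Bank reserves −£195B, Currency in circulation −£39B
Commercial banking system:
  Assets:      Reserves at CB −£195B, Securities +£67B, Foreign assets +£82B
  Liabilities: Checkable deposits −£46B
Monetary base = currency + reserves: −£39B + (−£195B) = -£234 billion.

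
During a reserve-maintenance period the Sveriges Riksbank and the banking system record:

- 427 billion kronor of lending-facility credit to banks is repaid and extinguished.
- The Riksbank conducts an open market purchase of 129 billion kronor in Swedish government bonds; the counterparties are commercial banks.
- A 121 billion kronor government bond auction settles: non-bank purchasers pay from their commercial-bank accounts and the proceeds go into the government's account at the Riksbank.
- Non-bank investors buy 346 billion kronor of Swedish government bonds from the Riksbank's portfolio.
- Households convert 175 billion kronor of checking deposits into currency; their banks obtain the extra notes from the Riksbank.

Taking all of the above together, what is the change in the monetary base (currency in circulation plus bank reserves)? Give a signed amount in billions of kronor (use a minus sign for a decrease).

-765 billion

Riksbank balance sheet:
  Assets:      Securities −217B, Loans to banks −427B
  Liabilities: Bank reserves −940B, Currency in circulation +175B, Government deposits +121B
Commercial banking system:
  Assets:      Reserves at CB −940B, Securities −129B
  Liabilities: Checkable deposits −642B, Borrowings from CB −427B
Monetary base = currency + reserves: +175B + (−940B) = -765 billion.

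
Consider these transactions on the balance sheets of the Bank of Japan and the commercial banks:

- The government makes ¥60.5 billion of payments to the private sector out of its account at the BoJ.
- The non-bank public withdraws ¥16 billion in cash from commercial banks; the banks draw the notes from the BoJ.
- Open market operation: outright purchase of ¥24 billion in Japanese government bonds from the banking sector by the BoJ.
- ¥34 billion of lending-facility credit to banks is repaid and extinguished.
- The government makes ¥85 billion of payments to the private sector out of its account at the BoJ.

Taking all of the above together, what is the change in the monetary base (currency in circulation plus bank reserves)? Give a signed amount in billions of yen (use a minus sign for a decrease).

BoJ balance sheet:
  Assets:      Securities +¥24B, Loans to banks −¥34B
  Liabilities: Bank reserves +¥119.5B, Currency in circulation +¥16B, Government deposits −¥145.5B
Monetary base = currency + reserves: +¥16B + (+¥119.5B) = +¥135.5 billion.

+¥135.5 billion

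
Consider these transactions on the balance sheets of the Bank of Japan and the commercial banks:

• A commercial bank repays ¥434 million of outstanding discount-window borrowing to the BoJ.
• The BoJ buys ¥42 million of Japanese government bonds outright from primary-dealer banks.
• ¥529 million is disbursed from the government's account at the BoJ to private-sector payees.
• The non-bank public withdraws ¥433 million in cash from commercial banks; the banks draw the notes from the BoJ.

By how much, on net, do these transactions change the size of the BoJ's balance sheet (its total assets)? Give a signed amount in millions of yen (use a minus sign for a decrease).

BoJ balance sheet:
  Assets:      Securities +¥42M, Loans to banks −¥434M
  Liabilities: Bank reserves −¥296M, Currency in circulation +¥433M, Government deposits −¥529M
Change in total BoJ assets = -¥392 million.

-¥392 million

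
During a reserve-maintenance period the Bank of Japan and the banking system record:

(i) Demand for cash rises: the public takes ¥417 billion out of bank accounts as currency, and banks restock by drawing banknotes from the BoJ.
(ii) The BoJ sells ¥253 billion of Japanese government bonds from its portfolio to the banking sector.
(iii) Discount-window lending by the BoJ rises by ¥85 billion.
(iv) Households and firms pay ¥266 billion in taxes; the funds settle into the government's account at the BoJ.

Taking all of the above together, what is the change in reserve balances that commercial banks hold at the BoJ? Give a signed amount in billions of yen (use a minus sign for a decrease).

BoJ balance sheet:
  Assets:      Securities −¥253B, Loans to banks +¥85B
  Liabilities: Bank reserves −¥851B, Currency in circulation +¥417B, Government deposits +¥266B
Commercial banking system:
  Assets:      Reserves at CB −¥851B, Securities +¥253B
  Liabilities: Checkable deposits −¥683B, Borrowings from CB +¥85B
So the change in reserve balances that commercial banks hold at the BoJ is -¥851 billion.

-¥851 billion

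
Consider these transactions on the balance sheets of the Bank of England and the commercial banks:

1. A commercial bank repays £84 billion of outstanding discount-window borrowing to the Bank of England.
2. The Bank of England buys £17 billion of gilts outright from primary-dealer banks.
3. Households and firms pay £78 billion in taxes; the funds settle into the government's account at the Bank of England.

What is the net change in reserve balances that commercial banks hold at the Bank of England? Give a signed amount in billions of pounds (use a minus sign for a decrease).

Bank of England balance sheet:
  Assets:      Securities +£17B, Loans to banks −£84B
  Liabilities: Bank reserves −£145B, Government deposits +£78B
So the change in reserve balances that commercial banks hold at the Bank of England is -£145 billion.

-£145 billion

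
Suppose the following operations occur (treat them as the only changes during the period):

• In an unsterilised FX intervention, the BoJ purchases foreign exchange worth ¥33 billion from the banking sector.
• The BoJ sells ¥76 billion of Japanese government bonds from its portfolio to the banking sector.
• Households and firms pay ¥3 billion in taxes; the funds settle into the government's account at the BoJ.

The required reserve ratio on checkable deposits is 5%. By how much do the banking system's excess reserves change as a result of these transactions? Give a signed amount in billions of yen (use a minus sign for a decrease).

FX purchase ¥33 billion: reserves +¥33B, deposits 0.
OMO sale (to banks) ¥76 billion: reserves −¥76B, deposits 0.
Government account inflow ¥3 billion: reserves −¥3B, deposits −¥3B.
Totals: Δreserves = −¥46B, Δdeposits = −¥3B.
Δrequired reserves = 5% × −¥3B = −¥0.15B.
Δexcess reserves = Δreserves − Δrequired = −¥46B − (−¥0.15B) = -¥45.85 billion.

-¥45.85 billion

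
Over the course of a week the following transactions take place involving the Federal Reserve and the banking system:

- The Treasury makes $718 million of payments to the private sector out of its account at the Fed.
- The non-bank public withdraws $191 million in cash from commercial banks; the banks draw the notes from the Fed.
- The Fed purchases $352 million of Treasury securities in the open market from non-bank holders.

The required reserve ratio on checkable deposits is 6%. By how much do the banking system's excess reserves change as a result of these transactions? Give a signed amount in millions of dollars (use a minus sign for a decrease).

+$826.26 million

Government spending $718 million: reserves +$718M, deposits +$718M.
Currency withdrawal $191 million: reserves −$191M, deposits −$191M.
Asset purchase (from non-banks) $352 million: reserves +$352M, deposits +$352M.
Totals: Δreserves = +$879M, Δdeposits = +$879M.
Δrequired reserves = 6% × +$879M = +$52.74M.
Δexcess reserves = Δreserves − Δrequired = +$879M − (+$52.74M) = +$826.26 million.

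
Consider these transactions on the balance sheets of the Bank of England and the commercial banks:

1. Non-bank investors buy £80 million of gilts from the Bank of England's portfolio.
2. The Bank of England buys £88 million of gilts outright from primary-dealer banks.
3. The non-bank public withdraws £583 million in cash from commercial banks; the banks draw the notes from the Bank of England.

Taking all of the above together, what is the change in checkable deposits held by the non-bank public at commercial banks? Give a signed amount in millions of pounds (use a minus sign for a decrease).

Bank of England balance sheet:
  Assets:      Securities +£8M
  Liabilities: Bank reserves −£575M, Currency in circulation +£583M
Commercial banking system:
  Assets:      Reserves at CB −£575M, Securities −£88M
  Liabilities: Checkable deposits −£663M
So the change in checkable deposits held by the non-bank public at commercial banks is -£663 million.

-£663 million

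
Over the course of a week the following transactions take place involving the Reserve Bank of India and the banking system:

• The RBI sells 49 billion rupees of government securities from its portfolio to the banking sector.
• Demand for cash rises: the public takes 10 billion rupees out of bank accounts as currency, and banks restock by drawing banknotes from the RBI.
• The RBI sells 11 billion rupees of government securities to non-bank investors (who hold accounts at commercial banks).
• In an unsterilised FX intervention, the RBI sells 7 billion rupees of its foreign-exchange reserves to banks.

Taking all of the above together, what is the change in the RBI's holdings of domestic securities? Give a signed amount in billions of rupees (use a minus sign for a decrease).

OMO sale (to banks) 49 billion rupees: securities removed from the RBI's portfolio → −49B.
Currency withdrawal 10 billion rupees: the RBI's securities portfolio is untouched → 0.
Asset sale (to non-banks) 11 billion rupees: securities removed from the RBI's portfolio → −11B.
FX sale 7 billion rupees: the RBI's securities portfolio is untouched → 0.
Net: −49 + 0 − 11 + 0 = -60 billion.

-60 billion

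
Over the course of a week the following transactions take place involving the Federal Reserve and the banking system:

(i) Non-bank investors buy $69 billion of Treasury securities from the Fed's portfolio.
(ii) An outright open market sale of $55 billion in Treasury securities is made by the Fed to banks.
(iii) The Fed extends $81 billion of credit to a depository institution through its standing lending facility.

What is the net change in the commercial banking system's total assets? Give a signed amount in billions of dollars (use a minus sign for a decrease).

Asset sale (to non-banks) $69 billion: bank balance sheets shrink → −$69B.
OMO sale (to banks) $55 billion: just an asset swap on bank balance sheets → 0.
Discount-window loan $81 billion: bank balance sheets expand → +$81B.
Net: −69 + 0 + 81 = +$12 billion.

+$12 billion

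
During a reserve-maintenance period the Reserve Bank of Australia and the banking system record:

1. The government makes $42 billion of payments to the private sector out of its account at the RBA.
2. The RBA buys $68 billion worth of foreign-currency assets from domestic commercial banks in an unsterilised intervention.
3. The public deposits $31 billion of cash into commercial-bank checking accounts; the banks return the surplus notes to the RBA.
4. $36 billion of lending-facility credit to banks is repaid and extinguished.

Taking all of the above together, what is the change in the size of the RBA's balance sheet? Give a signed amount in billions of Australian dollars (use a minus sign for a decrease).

+$32 billion

RBA balance sheet:
  Assets:      Loans to banks −$36B, Foreign assets +$68B
  Liabilities: Bank reserves +$105B, Currency in circulation −$31B, Government deposits −$42B
Commercial banking system:
  Assets:      Reserves at CB +$105B, Foreign assets −$68B
  Liabilities: Checkable deposits +$73B, Borrowings from CB −$36B
Change in total RBA assets = +$32 billion.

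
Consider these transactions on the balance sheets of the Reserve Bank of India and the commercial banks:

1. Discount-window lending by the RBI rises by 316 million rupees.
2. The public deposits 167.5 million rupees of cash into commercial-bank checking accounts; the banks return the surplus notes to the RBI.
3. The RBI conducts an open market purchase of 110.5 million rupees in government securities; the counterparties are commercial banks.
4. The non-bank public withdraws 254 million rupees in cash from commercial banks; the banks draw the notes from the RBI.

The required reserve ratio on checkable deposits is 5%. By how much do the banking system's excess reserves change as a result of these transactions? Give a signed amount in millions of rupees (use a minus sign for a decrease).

Discount-window loan 316 million rupees: reserves +316M, deposits 0.
Currency deposit 167.5 million rupees: reserves +167.5M, deposits +167.5M.
OMO purchase (from banks) 110.5 million rupees: reserves +110.5M, deposits 0.
Currency withdrawal 254 million rupees: reserves −254M, deposits −254M.
Totals: Δreserves = +340M, Δdeposits = −86.5M.
Δrequired reserves = 5% × −86.5M = −4.325M.
Δexcess reserves = Δreserves − Δrequired = +340M − (−4.325M) = +344.325 million.

+344.325 million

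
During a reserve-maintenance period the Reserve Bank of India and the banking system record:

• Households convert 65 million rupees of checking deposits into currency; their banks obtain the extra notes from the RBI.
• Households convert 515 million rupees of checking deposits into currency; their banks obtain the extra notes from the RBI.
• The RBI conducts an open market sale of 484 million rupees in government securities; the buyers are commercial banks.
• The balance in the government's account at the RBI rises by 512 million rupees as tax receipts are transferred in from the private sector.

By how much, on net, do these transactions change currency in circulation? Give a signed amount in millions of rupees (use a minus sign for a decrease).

+580 million

Currency withdrawal 65 million rupees: notes leave the central bank → +65M.
Currency withdrawal 515 million rupees: notes leave the central bank → +515M.
OMO sale (to banks) 484 million rupees: no currency enters or leaves circulation → 0.
Government account inflow 512 million rupees: no currency enters or leaves circulation → 0.
Net: 65 + 515 + 0 + 0 = +580 million.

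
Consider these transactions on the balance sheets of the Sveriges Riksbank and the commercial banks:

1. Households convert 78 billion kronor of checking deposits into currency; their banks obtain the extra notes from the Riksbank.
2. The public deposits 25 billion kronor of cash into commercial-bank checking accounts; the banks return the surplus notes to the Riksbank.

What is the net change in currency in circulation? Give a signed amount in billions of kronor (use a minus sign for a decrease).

+53 billion

Riksbank balance sheet:
  Assets:      no change
  Liabilities: Bank reserves −53B, Currency in circulation +53B
Commercial banking system:
  Assets:      Reserves at CB −53B
  Liabilities: Checkable deposits −53B
So the change in currency in circulation is +53 billion.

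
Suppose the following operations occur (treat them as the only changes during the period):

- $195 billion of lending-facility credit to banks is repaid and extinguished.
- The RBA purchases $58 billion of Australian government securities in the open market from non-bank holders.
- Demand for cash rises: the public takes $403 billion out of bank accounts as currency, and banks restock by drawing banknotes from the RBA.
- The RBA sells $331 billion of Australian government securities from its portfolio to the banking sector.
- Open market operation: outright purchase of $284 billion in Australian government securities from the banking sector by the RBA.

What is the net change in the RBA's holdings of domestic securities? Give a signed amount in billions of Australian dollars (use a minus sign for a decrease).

+$11 billion

Discount-window repayment $195 billion: the RBA's securities portfolio is untouched → 0.
Asset purchase (from non-banks) $58 billion: securities added to the RBA's portfolio → +$58B.
Currency withdrawal $403 billion: the RBA's securities portfolio is untouched → 0.
OMO sale (to banks) $331 billion: securities removed from the RBA's portfolio → −$331B.
OMO purchase (from banks) $284 billion: securities added to the RBA's portfolio → +$284B.
Net: 0 + 58 + 0 − 331 + 284 = +$11 billion.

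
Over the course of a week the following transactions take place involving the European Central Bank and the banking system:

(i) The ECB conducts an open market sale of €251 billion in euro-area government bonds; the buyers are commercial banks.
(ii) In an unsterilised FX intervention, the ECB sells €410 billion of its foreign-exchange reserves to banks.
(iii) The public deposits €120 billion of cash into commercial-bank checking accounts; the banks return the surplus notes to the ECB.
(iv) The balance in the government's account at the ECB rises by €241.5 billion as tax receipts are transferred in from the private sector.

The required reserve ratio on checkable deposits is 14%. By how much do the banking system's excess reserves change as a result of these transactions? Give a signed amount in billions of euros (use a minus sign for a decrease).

-€765.49 billion

OMO sale (to banks) €251 billion: reserves −€251B, deposits 0.
FX sale €410 billion: reserves −€410B, deposits 0.
Currency deposit €120 billion: reserves +€120B, deposits +€120B.
Government account inflow €241.5 billion: reserves −€241.5B, deposits −€241.5B.
Totals: Δreserves = −€782.5B, Δdeposits = −€121.5B.
Δrequired reserves = 14% × −€121.5B = −€17.01B.
Δexcess reserves = Δreserves − Δrequired = −€782.5B − (−€17.01B) = -€765.49 billion.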